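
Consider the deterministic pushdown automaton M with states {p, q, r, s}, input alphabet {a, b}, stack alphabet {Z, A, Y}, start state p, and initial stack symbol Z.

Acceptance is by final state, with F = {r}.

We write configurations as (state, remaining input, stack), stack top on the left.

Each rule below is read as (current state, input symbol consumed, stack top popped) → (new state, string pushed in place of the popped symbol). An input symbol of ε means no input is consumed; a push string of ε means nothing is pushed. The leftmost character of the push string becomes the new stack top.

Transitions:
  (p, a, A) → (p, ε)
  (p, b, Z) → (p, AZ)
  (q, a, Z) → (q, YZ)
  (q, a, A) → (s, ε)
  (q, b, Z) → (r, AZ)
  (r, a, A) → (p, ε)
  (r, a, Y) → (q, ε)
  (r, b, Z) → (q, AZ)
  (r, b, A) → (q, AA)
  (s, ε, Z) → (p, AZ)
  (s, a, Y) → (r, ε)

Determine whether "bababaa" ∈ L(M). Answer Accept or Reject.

Reject

(p, bababaa, Z)
  read b, top Z: go to p, push AZ → (p, ababaa, AZ)
  read a, top A: go to p, push ε → (p, babaa, Z)
  read b, top Z: go to p, push AZ → (p, abaa, AZ)
  read a, top A: go to p, push ε → (p, baa, Z)
  read b, top Z: go to p, push AZ → (p, aa, AZ)
  read a, top A: go to p, push ε → (p, a, Z)
No transition applies at (p, a, Z); input not fully consumed.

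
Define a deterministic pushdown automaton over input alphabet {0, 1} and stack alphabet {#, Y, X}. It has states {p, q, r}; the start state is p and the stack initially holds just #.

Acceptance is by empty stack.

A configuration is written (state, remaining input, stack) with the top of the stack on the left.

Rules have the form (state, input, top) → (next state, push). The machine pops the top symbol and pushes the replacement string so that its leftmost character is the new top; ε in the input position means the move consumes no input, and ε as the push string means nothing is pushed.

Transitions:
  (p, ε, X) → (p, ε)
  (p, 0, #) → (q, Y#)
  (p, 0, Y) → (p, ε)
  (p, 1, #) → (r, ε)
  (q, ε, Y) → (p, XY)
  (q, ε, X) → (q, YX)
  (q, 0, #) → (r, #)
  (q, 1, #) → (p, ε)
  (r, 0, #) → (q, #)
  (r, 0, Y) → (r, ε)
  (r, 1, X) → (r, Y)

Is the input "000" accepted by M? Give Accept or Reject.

(p, 000, #) ⊢ (q, 00, Y#) ⊢ (p, 00, XY#) ⊢ (p, 00, Y#) ⊢ (p, 0, #) ⊢ (q, ε, Y#) ⊢ (p, ε, XY#) ⊢ (p, ε, Y#)
All input consumed; stack is Y#, not empty, and no further ε-move applies.

Reject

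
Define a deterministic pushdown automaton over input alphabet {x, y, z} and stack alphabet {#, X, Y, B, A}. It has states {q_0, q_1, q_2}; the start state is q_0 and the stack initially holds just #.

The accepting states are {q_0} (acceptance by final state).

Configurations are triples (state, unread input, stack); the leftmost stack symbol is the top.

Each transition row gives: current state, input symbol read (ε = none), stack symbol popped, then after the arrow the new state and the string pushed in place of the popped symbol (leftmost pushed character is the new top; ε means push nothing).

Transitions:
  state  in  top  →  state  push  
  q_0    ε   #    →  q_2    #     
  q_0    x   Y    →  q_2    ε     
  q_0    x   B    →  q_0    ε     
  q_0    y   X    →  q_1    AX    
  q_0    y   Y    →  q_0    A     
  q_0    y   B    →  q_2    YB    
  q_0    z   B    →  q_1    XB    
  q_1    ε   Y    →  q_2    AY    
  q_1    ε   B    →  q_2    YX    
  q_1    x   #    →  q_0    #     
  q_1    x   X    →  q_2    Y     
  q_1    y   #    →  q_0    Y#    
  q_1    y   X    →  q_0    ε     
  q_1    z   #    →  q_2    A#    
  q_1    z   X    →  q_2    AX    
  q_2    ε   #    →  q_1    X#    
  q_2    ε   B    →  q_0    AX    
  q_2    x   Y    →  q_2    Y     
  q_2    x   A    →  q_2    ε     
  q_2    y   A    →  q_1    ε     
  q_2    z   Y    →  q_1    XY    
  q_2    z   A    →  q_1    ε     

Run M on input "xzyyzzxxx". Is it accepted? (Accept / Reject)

Reject

(q_0, xzyyzzxxx, #)
  ε-move, top #: go to q_2, push # → (q_2, xzyyzzxxx, #)
  ε-move, top #: go to q_1, push X# → (q_1, xzyyzzxxx, X#)
  read x, top X: go to q_2, push Y → (q_2, zyyzzxxx, Y#)
  read z, top Y: go to q_1, push XY → (q_1, yyzzxxx, XY#)
  read y, top X: go to q_0, push ε → (q_0, yzzxxx, Y#)
  read y, top Y: go to q_0, push A → (q_0, zzxxx, A#)
No transition applies at (q_0, zzxxx, A#); input not fully consumed.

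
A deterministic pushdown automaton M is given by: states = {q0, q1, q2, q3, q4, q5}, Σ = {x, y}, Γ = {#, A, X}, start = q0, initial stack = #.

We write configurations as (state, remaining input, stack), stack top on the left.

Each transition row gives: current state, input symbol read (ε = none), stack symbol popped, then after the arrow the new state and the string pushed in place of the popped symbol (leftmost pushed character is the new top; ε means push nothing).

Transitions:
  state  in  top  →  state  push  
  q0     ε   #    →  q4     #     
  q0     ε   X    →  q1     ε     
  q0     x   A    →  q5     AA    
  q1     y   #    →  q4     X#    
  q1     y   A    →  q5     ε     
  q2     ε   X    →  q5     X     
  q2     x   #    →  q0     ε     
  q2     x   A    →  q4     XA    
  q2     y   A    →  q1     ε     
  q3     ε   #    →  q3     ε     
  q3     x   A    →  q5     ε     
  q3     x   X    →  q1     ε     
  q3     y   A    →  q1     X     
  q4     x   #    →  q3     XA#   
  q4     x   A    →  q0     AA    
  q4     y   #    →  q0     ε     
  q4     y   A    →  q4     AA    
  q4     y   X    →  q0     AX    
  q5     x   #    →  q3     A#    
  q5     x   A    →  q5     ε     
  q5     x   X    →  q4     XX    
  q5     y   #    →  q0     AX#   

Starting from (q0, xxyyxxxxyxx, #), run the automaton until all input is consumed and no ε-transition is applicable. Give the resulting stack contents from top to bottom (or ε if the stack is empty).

AXX#

(q0, xxyyxxxxyxx, #) ⊢ (q4, xxyyxxxxyxx, #) ⊢ (q3, xyyxxxxyxx, XA#) ⊢ (q1, yyxxxxyxx, A#) ⊢ (q5, yxxxxyxx, #) ⊢ (q0, xxxxyxx, AX#) ⊢ (q5, xxxyxx, AAX#) ⊢ (q5, xxyxx, AX#) ⊢ (q5, xyxx, X#) ⊢ (q4, yxx, XX#) ⊢ (q0, xx, AXX#) ⊢ (q5, x, AAXX#) ⊢ (q5, ε, AXX#)
All input consumed in state q5 with stack AXX#.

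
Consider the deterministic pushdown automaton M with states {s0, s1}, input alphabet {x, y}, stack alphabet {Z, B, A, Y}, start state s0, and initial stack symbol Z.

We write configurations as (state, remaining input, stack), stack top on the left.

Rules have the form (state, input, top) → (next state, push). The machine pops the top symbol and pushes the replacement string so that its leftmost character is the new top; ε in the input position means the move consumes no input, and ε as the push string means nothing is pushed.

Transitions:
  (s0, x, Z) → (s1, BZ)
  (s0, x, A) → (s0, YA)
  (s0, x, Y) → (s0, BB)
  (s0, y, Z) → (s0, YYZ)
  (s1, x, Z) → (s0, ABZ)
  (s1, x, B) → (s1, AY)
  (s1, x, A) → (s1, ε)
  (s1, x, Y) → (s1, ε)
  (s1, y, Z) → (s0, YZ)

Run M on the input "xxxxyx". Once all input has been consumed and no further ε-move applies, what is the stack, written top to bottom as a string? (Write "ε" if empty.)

(s0, xxxxyx, Z)
  read x, top Z: go to s1, push BZ → (s1, xxxyx, BZ)
  read x, top B: go to s1, push AY → (s1, xxyx, AYZ)
  read x, top A: go to s1, push ε → (s1, xyx, YZ)
  read x, top Y: go to s1, push ε → (s1, yx, Z)
  read y, top Z: go to s0, push YZ → (s0, x, YZ)
  read x, top Y: go to s0, push BB → (s0, ε, BBZ)
All input consumed in state s0 with stack BBZ.

BBZ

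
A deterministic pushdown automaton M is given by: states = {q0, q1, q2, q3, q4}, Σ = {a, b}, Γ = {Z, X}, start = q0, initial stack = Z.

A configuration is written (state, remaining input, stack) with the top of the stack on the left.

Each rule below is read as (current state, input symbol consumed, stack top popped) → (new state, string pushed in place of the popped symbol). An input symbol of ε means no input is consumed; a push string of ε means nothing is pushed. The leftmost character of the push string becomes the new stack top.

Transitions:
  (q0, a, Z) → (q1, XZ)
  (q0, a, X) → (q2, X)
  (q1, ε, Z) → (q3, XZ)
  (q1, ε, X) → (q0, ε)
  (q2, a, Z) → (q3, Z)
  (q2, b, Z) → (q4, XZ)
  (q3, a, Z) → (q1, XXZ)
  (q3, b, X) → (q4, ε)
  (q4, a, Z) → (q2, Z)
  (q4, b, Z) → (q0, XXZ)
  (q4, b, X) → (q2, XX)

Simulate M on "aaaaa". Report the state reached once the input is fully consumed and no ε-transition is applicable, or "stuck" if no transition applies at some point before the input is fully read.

q0

(q0, aaaaa, Z)
  read a, top Z: go to q1, push XZ → (q1, aaaa, XZ)
  ε-move, top X: go to q0, push ε → (q0, aaaa, Z)
  read a, top Z: go to q1, push XZ → (q1, aaa, XZ)
  ε-move, top X: go to q0, push ε → (q0, aaa, Z)
  read a, top Z: go to q1, push XZ → (q1, aa, XZ)
  ε-move, top X: go to q0, push ε → (q0, aa, Z)
  read a, top Z: go to q1, push XZ → (q1, a, XZ)
  ε-move, top X: go to q0, push ε → (q0, a, Z)
  read a, top Z: go to q1, push XZ → (q1, ε, XZ)
  ε-move, top X: go to q0, push ε → (q0, ε, Z)
All input consumed; M is in state q0.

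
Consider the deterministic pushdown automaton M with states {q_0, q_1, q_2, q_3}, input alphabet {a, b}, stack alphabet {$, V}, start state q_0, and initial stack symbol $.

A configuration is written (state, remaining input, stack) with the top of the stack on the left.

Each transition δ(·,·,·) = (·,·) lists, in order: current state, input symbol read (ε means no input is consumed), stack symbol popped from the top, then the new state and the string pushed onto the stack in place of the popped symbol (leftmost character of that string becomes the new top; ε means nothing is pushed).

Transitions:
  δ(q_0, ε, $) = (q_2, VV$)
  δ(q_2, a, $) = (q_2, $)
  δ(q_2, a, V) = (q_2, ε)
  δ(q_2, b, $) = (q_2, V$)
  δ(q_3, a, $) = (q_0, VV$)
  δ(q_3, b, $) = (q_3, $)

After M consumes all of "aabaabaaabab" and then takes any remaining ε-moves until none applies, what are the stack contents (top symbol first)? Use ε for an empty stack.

(q_0, aabaabaaabab, $)
  ε-move, top $: go to q_2, push VV$ → (q_2, aabaabaaabab, VV$)
  read a, top V: go to q_2, push ε → (q_2, abaabaaabab, V$)
  read a, top V: go to q_2, push ε → (q_2, baabaaabab, $)
  read b, top $: go to q_2, push V$ → (q_2, aabaaabab, V$)
  read a, top V: go to q_2, push ε → (q_2, abaaabab, $)
  read a, top $: go to q_2, push $ → (q_2, baaabab, $)
  read b, top $: go to q_2, push V$ → (q_2, aaabab, V$)
  read a, top V: go to q_2, push ε → (q_2, aabab, $)
  read a, top $: go to q_2, push $ → (q_2, abab, $)
  read a, top $: go to q_2, push $ → (q_2, bab, $)
  read b, top $: go to q_2, push V$ → (q_2, ab, V$)
  read a, top V: go to q_2, push ε → (q_2, b, $)
  read b, top $: go to q_2, push V$ → (q_2, ε, V$)
All input consumed in state q_2 with stack V$.

V$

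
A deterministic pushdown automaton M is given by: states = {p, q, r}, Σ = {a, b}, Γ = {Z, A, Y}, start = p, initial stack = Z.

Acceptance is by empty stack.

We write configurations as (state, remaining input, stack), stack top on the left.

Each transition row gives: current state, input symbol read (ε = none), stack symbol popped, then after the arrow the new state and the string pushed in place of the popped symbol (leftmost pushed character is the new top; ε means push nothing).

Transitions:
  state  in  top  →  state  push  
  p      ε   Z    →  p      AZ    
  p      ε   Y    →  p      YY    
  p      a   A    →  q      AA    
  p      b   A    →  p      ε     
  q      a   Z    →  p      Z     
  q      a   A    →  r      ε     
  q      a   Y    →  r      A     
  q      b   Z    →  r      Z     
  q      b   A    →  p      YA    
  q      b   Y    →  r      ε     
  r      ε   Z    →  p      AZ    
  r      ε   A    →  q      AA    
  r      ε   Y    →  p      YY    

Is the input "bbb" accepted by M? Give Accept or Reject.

(p, bbb, Z)
  ε-move, top Z: go to p, push AZ → (p, bbb, AZ)
  read b, top A: go to p, push ε → (p, bb, Z)
  ε-move, top Z: go to p, push AZ → (p, bb, AZ)
  read b, top A: go to p, push ε → (p, b, Z)
  ε-move, top Z: go to p, push AZ → (p, b, AZ)
  read b, top A: go to p, push ε → (p, ε, Z)
  ε-move, top Z: go to p, push AZ → (p, ε, AZ)
All input consumed; stack is AZ, not empty, and no further ε-move applies.

Reject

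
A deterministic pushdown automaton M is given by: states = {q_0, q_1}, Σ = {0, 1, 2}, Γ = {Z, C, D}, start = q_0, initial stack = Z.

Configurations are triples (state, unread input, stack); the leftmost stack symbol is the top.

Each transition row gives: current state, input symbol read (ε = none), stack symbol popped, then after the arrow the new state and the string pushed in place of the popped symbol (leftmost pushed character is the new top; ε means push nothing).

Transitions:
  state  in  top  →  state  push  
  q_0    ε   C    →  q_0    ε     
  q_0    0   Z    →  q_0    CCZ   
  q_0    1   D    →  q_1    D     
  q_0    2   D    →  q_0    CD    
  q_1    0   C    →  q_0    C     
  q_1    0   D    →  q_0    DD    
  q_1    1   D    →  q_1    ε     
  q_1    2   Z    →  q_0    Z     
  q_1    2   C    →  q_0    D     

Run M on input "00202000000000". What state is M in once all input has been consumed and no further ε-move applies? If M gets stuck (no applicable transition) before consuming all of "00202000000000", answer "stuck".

(q_0, 00202000000000, Z)
  read 0, top Z: go to q_0, push CCZ → (q_0, 0202000000000, CCZ)
  ε-move, top C: go to q_0, push ε → (q_0, 0202000000000, CZ)
  ε-move, top C: go to q_0, push ε → (q_0, 0202000000000, Z)
  read 0, top Z: go to q_0, push CCZ → (q_0, 202000000000, CCZ)
  ε-move, top C: go to q_0, push ε → (q_0, 202000000000, CZ)
  ε-move, top C: go to q_0, push ε → (q_0, 202000000000, Z)
No transition for (q_0, 2, top Z); M blocks with input 202000000000 remaining.

stuck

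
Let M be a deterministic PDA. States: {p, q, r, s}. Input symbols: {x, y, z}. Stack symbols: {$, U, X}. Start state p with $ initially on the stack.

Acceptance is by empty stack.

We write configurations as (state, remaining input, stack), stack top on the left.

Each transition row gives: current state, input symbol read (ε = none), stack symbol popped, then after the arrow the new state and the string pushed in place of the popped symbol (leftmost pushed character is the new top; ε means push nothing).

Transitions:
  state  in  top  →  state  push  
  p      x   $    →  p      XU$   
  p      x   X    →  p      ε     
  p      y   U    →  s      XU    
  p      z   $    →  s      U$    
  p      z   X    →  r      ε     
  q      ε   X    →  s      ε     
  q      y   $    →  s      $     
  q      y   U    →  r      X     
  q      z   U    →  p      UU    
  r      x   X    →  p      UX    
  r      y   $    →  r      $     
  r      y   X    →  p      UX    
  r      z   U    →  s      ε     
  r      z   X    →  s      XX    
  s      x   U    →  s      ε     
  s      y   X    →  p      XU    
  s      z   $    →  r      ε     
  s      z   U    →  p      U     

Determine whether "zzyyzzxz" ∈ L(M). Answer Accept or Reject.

(p, zzyyzzxz, $)
  read z, top $: go to s, push U$ → (s, zyyzzxz, U$)
  read z, top U: go to p, push U → (p, yyzzxz, U$)
  read y, top U: go to s, push XU → (s, yzzxz, XU$)
  read y, top X: go to p, push XU → (p, zzxz, XUU$)
  read z, top X: go to r, push ε → (r, zxz, UU$)
  read z, top U: go to s, push ε → (s, xz, U$)
  read x, top U: go to s, push ε → (s, z, $)
  read z, top $: go to r, push ε → (r, ε, ε)
All input consumed and the stack is empty.

Accept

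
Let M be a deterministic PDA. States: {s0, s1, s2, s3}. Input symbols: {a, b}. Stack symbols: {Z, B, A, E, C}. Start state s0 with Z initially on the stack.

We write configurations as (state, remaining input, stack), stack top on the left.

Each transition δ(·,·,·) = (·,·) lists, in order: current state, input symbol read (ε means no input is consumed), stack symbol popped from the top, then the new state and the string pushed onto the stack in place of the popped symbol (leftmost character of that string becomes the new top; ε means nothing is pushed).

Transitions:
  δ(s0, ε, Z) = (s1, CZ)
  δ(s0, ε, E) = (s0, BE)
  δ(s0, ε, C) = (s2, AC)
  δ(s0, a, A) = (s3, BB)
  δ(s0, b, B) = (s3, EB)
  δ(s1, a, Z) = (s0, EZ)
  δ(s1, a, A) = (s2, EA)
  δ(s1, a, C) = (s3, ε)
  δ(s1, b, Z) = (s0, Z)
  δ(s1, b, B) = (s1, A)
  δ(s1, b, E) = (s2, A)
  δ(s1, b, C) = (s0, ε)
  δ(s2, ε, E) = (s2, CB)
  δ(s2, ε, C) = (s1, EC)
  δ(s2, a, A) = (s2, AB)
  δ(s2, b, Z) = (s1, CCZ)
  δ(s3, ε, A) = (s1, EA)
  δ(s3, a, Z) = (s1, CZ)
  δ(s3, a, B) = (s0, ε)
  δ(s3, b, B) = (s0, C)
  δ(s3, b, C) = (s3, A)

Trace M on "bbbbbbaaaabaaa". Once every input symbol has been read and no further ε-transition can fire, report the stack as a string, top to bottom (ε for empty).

Z

(s0, bbbbbbaaaabaaa, Z)
  ε-move, top Z: go to s1, push CZ → (s1, bbbbbbaaaabaaa, CZ)
  read b, top C: go to s0, push ε → (s0, bbbbbaaaabaaa, Z)
  ε-move, top Z: go to s1, push CZ → (s1, bbbbbaaaabaaa, CZ)
  read b, top C: go to s0, push ε → (s0, bbbbaaaabaaa, Z)
  ε-move, top Z: go to s1, push CZ → (s1, bbbbaaaabaaa, CZ)
  read b, top C: go to s0, push ε → (s0, bbbaaaabaaa, Z)
  ε-move, top Z: go to s1, push CZ → (s1, bbbaaaabaaa, CZ)
  read b, top C: go to s0, push ε → (s0, bbaaaabaaa, Z)
  ε-move, top Z: go to s1, push CZ → (s1, bbaaaabaaa, CZ)
  read b, top C: go to s0, push ε → (s0, baaaabaaa, Z)
  ε-move, top Z: go to s1, push CZ → (s1, baaaabaaa, CZ)
  read b, top C: go to s0, push ε → (s0, aaaabaaa, Z)
  ε-move, top Z: go to s1, push CZ → (s1, aaaabaaa, CZ)
  read a, top C: go to s3, push ε → (s3, aaabaaa, Z)
  read a, top Z: go to s1, push CZ → (s1, aabaaa, CZ)
  read a, top C: go to s3, push ε → (s3, abaaa, Z)
  read a, top Z: go to s1, push CZ → (s1, baaa, CZ)
  read b, top C: go to s0, push ε → (s0, aaa, Z)
  ε-move, top Z: go to s1, push CZ → (s1, aaa, CZ)
  read a, top C: go to s3, push ε → (s3, aa, Z)
  read a, top Z: go to s1, push CZ → (s1, a, CZ)
  read a, top C: go to s3, push ε → (s3, ε, Z)
All input consumed in state s3 with stack Z.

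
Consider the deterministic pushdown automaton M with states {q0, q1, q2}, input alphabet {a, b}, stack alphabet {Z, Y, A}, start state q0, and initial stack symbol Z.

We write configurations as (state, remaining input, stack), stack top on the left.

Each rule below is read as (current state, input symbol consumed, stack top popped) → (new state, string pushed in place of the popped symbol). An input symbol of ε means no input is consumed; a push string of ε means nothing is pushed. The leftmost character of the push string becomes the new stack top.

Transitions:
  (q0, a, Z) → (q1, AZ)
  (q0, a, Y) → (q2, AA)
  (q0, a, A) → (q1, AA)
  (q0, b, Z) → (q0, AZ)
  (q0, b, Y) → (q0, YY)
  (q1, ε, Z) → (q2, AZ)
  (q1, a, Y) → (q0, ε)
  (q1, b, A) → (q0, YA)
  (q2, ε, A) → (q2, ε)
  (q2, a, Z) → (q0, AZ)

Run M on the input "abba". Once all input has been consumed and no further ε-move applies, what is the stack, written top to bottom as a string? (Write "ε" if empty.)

YAZ

(q0, abba, Z)
  read a, top Z: go to q1, push AZ → (q1, bba, AZ)
  read b, top A: go to q0, push YA → (q0, ba, YAZ)
  read b, top Y: go to q0, push YY → (q0, a, YYAZ)
  read a, top Y: go to q2, push AA → (q2, ε, AAYAZ)
  ε-move, top A: go to q2, push ε → (q2, ε, AYAZ)
  ε-move, top A: go to q2, push ε → (q2, ε, YAZ)
All input consumed in state q2 with stack YAZ.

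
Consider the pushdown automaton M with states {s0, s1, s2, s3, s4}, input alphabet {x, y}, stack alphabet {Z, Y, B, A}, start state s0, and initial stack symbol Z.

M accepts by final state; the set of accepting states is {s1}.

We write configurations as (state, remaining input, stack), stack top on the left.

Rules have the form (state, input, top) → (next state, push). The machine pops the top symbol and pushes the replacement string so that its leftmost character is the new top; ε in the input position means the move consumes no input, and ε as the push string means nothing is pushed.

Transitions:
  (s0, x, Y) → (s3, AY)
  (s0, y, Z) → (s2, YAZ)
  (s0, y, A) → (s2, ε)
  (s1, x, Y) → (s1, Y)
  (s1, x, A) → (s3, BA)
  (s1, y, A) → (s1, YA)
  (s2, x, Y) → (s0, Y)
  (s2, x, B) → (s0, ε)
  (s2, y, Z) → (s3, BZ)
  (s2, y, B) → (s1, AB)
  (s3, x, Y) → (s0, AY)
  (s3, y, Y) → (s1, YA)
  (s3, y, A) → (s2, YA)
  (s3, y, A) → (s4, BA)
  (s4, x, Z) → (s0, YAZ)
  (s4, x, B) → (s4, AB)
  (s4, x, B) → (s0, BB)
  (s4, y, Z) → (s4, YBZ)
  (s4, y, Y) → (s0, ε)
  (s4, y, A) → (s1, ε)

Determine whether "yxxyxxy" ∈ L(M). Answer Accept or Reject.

Reject

No computation consumes all input and reaches a final state.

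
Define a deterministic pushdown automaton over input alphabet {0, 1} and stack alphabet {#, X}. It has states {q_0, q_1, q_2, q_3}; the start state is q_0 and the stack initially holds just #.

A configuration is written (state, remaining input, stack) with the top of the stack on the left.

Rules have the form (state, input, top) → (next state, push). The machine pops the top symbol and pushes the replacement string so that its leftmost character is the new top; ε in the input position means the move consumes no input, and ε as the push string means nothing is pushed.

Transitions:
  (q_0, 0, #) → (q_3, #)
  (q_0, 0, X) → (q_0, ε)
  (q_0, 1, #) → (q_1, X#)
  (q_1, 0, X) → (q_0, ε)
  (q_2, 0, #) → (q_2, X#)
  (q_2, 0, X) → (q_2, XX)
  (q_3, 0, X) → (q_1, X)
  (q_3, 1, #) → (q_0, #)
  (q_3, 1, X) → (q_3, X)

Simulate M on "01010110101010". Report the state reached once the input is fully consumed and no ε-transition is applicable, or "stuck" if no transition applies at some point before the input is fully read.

(q_0, 01010110101010, #)
  read 0, top #: go to q_3, push # → (q_3, 1010110101010, #)
  read 1, top #: go to q_0, push # → (q_0, 010110101010, #)
  read 0, top #: go to q_3, push # → (q_3, 10110101010, #)
  read 1, top #: go to q_0, push # → (q_0, 0110101010, #)
  read 0, top #: go to q_3, push # → (q_3, 110101010, #)
  read 1, top #: go to q_0, push # → (q_0, 10101010, #)
  read 1, top #: go to q_1, push X# → (q_1, 0101010, X#)
  read 0, top X: go to q_0, push ε → (q_0, 101010, #)
  read 1, top #: go to q_1, push X# → (q_1, 01010, X#)
  read 0, top X: go to q_0, push ε → (q_0, 1010, #)
  read 1, top #: go to q_1, push X# → (q_1, 010, X#)
  read 0, top X: go to q_0, push ε → (q_0, 10, #)
  read 1, top #: go to q_1, push X# → (q_1, 0, X#)
  read 0, top X: go to q_0, push ε → (q_0, ε, #)
All input consumed; M is in state q_0.

q_0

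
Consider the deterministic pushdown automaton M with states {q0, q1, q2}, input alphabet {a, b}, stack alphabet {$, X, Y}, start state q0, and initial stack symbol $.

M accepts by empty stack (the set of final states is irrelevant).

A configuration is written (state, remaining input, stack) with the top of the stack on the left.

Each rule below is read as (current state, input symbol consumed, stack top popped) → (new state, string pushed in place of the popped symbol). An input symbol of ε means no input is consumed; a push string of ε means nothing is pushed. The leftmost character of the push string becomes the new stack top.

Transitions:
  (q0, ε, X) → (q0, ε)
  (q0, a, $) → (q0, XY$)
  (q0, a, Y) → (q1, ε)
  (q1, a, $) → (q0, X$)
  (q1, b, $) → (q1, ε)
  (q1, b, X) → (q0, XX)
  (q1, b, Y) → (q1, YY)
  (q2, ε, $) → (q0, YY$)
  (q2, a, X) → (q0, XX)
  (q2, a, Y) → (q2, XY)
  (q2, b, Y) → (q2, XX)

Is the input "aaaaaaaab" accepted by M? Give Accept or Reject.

(q0, aaaaaaaab, $)
  read a, top $: go to q0, push XY$ → (q0, aaaaaaab, XY$)
  ε-move, top X: go to q0, push ε → (q0, aaaaaaab, Y$)
  read a, top Y: go to q1, push ε → (q1, aaaaaab, $)
  read a, top $: go to q0, push X$ → (q0, aaaaab, X$)
  ε-move, top X: go to q0, push ε → (q0, aaaaab, $)
  read a, top $: go to q0, push XY$ → (q0, aaaab, XY$)
  ε-move, top X: go to q0, push ε → (q0, aaaab, Y$)
  read a, top Y: go to q1, push ε → (q1, aaab, $)
  read a, top $: go to q0, push X$ → (q0, aab, X$)
  ε-move, top X: go to q0, push ε → (q0, aab, $)
  read a, top $: go to q0, push XY$ → (q0, ab, XY$)
  ε-move, top X: go to q0, push ε → (q0, ab, Y$)
  read a, top Y: go to q1, push ε → (q1, b, $)
  read b, top $: go to q1, push ε → (q1, ε, ε)
All input consumed and the stack is empty.

Accept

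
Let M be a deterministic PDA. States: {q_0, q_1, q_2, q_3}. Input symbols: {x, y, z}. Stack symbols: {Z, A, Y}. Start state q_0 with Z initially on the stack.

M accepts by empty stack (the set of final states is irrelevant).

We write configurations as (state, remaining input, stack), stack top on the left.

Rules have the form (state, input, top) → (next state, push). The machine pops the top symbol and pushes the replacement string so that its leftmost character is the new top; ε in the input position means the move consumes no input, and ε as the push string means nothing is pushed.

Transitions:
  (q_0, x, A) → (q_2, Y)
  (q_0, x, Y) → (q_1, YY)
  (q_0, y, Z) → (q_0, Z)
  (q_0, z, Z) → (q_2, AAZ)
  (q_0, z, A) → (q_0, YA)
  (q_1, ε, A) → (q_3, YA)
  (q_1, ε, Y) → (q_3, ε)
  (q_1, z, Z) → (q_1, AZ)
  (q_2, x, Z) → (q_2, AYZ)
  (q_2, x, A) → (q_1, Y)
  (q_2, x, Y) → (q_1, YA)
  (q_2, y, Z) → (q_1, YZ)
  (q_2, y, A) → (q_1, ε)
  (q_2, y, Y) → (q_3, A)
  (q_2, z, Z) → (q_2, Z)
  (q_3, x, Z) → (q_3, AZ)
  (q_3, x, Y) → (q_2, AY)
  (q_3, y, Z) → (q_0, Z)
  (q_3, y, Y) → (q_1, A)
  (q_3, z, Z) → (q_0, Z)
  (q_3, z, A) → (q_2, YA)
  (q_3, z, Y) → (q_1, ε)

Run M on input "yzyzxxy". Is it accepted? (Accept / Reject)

(q_0, yzyzxxy, Z)
  read y, top Z: go to q_0, push Z → (q_0, zyzxxy, Z)
  read z, top Z: go to q_2, push AAZ → (q_2, yzxxy, AAZ)
  read y, top A: go to q_1, push ε → (q_1, zxxy, AZ)
  ε-move, top A: go to q_3, push YA → (q_3, zxxy, YAZ)
  read z, top Y: go to q_1, push ε → (q_1, xxy, AZ)
  ε-move, top A: go to q_3, push YA → (q_3, xxy, YAZ)
  read x, top Y: go to q_2, push AY → (q_2, xy, AYAZ)
  read x, top A: go to q_1, push Y → (q_1, y, YYAZ)
  ε-move, top Y: go to q_3, push ε → (q_3, y, YAZ)
  read y, top Y: go to q_1, push A → (q_1, ε, AAZ)
  ε-move, top A: go to q_3, push YA → (q_3, ε, YAAZ)
All input consumed; stack is YAAZ, not empty, and no further ε-move applies.

Reject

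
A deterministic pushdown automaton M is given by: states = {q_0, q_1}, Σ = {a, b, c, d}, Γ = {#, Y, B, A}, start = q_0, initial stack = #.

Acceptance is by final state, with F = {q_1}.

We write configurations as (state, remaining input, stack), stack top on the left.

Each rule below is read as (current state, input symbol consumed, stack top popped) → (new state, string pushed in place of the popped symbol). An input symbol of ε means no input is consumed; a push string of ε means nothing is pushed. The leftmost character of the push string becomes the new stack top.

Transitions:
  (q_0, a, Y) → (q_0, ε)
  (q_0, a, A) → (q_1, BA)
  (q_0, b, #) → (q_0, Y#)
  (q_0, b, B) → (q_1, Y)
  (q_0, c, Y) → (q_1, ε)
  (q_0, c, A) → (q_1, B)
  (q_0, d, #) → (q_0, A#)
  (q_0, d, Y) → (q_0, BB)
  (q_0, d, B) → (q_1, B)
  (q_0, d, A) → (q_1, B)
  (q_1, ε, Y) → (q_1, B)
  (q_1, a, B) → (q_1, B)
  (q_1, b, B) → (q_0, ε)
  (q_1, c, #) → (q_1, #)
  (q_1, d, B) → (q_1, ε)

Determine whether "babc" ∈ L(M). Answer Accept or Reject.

(q_0, babc, #) ⊢ (q_0, abc, Y#) ⊢ (q_0, bc, #) ⊢ (q_0, c, Y#) ⊢ (q_1, ε, #)
All input consumed; state q_1 ∈ F.

Accept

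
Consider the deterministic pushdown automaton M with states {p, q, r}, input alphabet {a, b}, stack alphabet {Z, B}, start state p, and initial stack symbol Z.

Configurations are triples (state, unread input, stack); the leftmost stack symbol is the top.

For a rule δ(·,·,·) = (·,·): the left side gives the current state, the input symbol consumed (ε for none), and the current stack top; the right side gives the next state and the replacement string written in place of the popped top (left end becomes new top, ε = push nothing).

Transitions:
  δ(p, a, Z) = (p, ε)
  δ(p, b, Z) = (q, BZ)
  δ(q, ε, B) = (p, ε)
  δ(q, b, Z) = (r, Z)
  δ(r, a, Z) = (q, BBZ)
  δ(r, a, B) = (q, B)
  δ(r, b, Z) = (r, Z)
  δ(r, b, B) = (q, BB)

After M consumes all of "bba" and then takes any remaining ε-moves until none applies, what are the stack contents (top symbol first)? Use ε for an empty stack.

(p, bba, Z) ⊢ (q, ba, BZ) ⊢ (p, ba, Z) ⊢ (q, a, BZ) ⊢ (p, a, Z) ⊢ (p, ε, ε)
All input consumed in state p with stack ε.

ε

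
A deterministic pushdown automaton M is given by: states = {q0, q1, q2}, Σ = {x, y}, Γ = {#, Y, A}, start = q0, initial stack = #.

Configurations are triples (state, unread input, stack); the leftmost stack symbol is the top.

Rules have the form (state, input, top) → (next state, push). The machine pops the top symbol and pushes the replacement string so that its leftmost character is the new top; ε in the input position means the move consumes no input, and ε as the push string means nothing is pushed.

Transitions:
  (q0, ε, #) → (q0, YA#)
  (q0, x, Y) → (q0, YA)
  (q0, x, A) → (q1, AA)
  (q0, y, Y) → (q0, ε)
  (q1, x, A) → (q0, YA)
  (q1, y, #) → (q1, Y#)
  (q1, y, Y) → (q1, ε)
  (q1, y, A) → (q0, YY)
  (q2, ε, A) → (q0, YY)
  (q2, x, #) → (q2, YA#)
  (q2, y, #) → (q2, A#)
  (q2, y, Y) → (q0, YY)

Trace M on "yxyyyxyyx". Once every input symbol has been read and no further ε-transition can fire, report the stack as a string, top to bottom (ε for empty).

(q0, yxyyyxyyx, #)
  ε-move, top #: go to q0, push YA# → (q0, yxyyyxyyx, YA#)
  read y, top Y: go to q0, push ε → (q0, xyyyxyyx, A#)
  read x, top A: go to q1, push AA → (q1, yyyxyyx, AA#)
  read y, top A: go to q0, push YY → (q0, yyxyyx, YYA#)
  read y, top Y: go to q0, push ε → (q0, yxyyx, YA#)
  read y, top Y: go to q0, push ε → (q0, xyyx, A#)
  read x, top A: go to q1, push AA → (q1, yyx, AA#)
  read y, top A: go to q0, push YY → (q0, yx, YYA#)
  read y, top Y: go to q0, push ε → (q0, x, YA#)
  read x, top Y: go to q0, push YA → (q0, ε, YAA#)
All input consumed in state q0 with stack YAA#.

YAA#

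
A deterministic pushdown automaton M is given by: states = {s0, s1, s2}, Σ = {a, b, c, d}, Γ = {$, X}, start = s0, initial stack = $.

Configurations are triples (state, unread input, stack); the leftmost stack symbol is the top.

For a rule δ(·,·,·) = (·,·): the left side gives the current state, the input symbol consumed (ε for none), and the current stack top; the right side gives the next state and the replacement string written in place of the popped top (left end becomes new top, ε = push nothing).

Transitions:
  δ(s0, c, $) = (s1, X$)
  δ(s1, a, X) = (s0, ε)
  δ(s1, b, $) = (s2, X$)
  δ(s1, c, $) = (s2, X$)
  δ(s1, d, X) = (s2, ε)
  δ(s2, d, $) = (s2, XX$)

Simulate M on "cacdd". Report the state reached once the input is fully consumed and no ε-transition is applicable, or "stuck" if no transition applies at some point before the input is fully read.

(s0, cacdd, $)
  read c, top $: go to s1, push X$ → (s1, acdd, X$)
  read a, top X: go to s0, push ε → (s0, cdd, $)
  read c, top $: go to s1, push X$ → (s1, dd, X$)
  read d, top X: go to s2, push ε → (s2, d, $)
  read d, top $: go to s2, push XX$ → (s2, ε, XX$)
All input consumed; M is in state s2.

s2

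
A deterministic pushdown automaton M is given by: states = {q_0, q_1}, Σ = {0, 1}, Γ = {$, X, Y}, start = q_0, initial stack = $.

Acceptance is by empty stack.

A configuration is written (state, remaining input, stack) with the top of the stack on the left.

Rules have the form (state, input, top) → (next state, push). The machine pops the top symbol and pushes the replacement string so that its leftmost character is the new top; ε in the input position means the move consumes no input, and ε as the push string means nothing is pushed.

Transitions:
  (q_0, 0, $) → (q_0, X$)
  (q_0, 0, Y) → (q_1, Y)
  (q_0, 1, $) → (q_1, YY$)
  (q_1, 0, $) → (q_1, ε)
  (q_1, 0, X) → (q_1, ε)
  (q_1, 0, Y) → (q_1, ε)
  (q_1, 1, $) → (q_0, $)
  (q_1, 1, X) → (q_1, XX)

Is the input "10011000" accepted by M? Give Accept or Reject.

Accept

(q_0, 10011000, $)
  read 1, top $: go to q_1, push YY$ → (q_1, 0011000, YY$)
  read 0, top Y: go to q_1, push ε → (q_1, 011000, Y$)
  read 0, top Y: go to q_1, push ε → (q_1, 11000, $)
  read 1, top $: go to q_0, push $ → (q_0, 1000, $)
  read 1, top $: go to q_1, push YY$ → (q_1, 000, YY$)
  read 0, top Y: go to q_1, push ε → (q_1, 00, Y$)
  read 0, top Y: go to q_1, push ε → (q_1, 0, $)
  read 0, top $: go to q_1, push ε → (q_1, ε, ε)
All input consumed and the stack is empty.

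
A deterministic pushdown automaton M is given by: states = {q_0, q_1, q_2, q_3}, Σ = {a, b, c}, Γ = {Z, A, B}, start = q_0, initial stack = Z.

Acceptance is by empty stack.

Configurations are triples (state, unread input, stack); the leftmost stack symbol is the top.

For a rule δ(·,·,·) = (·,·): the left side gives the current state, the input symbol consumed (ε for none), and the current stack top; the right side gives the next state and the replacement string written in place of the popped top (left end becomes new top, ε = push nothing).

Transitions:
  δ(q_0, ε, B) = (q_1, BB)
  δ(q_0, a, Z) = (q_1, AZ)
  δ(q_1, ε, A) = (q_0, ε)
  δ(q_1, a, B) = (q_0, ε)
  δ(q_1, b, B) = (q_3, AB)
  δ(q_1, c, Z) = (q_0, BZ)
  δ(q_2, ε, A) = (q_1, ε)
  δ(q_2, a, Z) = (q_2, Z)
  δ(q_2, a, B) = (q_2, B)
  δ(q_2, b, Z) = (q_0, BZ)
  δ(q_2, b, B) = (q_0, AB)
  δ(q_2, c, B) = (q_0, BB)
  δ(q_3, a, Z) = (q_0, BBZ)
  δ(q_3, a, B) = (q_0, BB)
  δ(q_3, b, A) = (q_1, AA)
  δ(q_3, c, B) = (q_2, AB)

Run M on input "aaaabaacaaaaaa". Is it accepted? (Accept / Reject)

(q_0, aaaabaacaaaaaa, Z) ⊢ (q_1, aaabaacaaaaaa, AZ) ⊢ (q_0, aaabaacaaaaaa, Z) ⊢ (q_1, aabaacaaaaaa, AZ) ⊢ (q_0, aabaacaaaaaa, Z) ⊢ (q_1, abaacaaaaaa, AZ) ⊢ (q_0, abaacaaaaaa, Z) ⊢ (q_1, baacaaaaaa, AZ) ⊢ (q_0, baacaaaaaa, Z)
No transition applies at (q_0, baacaaaaaa, Z); input not fully consumed.

Reject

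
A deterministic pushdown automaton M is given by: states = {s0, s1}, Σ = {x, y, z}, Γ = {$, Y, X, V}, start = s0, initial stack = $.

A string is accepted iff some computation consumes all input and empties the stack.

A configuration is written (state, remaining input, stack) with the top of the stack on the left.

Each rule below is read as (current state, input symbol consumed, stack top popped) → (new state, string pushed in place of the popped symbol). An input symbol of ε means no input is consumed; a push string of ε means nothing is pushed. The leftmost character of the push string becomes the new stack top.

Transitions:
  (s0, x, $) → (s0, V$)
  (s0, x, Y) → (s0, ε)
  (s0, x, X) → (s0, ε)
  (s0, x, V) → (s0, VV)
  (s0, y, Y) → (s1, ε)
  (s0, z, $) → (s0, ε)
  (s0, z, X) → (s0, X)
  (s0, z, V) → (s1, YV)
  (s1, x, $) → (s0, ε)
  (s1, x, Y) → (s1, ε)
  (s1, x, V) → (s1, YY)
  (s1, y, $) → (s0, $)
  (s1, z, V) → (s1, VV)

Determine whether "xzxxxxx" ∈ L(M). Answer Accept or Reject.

Accept

(s0, xzxxxxx, $) ⊢ (s0, zxxxxx, V$) ⊢ (s1, xxxxx, YV$) ⊢ (s1, xxxx, V$) ⊢ (s1, xxx, YY$) ⊢ (s1, xx, Y$) ⊢ (s1, x, $) ⊢ (s0, ε, ε)
All input consumed and the stack is empty.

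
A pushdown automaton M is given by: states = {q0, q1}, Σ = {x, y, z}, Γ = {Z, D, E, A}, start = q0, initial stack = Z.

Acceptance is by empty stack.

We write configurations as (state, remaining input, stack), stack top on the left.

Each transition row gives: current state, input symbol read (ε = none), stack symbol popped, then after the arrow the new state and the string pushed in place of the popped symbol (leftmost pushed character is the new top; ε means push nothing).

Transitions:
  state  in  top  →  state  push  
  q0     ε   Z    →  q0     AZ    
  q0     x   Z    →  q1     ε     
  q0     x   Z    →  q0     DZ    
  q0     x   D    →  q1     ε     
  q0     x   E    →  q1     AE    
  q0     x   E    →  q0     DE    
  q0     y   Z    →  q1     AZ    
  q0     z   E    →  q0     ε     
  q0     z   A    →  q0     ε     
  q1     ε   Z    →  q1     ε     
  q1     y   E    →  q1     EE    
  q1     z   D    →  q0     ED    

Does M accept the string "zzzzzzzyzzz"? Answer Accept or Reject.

Reject

No computation consumes all input and empties the stack.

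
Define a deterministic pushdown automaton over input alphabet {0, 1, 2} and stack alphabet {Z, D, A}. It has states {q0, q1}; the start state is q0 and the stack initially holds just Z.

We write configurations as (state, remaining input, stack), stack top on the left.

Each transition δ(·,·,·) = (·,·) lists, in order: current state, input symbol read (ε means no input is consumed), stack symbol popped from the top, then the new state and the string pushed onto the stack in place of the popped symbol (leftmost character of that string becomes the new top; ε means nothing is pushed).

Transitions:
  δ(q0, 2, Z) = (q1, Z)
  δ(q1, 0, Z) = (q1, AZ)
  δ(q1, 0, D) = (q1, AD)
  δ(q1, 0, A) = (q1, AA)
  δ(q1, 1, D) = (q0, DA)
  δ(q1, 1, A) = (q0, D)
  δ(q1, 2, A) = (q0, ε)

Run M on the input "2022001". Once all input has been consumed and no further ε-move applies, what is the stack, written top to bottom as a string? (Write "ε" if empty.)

(q0, 2022001, Z)
  read 2, top Z: go to q1, push Z → (q1, 022001, Z)
  read 0, top Z: go to q1, push AZ → (q1, 22001, AZ)
  read 2, top A: go to q0, push ε → (q0, 2001, Z)
  read 2, top Z: go to q1, push Z → (q1, 001, Z)
  read 0, top Z: go to q1, push AZ → (q1, 01, AZ)
  read 0, top A: go to q1, push AA → (q1, 1, AAZ)
  read 1, top A: go to q0, push D → (q0, ε, DAZ)
All input consumed in state q0 with stack DAZ.

DAZ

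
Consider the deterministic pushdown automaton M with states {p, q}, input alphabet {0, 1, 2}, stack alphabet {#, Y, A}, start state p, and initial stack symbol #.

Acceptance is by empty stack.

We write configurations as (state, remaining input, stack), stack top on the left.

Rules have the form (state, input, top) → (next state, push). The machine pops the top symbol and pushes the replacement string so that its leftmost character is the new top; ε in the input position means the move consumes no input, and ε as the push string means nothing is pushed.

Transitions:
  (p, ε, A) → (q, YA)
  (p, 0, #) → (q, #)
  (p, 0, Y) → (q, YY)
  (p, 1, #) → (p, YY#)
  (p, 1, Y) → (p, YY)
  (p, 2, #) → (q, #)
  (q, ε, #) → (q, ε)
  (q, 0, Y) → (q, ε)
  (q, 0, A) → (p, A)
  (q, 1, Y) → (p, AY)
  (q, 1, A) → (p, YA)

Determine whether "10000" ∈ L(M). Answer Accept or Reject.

Accept

(p, 10000, #)
  read 1, top #: go to p, push YY# → (p, 0000, YY#)
  read 0, top Y: go to q, push YY → (q, 000, YYY#)
  read 0, top Y: go to q, push ε → (q, 00, YY#)
  read 0, top Y: go to q, push ε → (q, 0, Y#)
  read 0, top Y: go to q, push ε → (q, ε, #)
  ε-move, top #: go to q, push ε → (q, ε, ε)
All input consumed and the stack is empty.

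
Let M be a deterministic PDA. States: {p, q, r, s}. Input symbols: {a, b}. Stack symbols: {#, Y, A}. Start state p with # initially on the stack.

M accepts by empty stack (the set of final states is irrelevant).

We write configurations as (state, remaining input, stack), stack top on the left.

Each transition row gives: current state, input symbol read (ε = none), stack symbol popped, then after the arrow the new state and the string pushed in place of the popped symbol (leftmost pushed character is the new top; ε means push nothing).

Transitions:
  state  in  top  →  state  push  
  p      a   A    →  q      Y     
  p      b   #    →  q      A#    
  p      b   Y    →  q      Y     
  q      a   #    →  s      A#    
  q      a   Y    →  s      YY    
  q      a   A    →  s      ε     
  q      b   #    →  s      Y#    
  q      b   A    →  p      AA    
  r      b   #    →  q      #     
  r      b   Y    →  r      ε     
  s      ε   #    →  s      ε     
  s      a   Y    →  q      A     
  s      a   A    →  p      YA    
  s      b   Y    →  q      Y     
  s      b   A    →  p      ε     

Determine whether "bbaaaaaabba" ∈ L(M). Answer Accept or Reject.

(p, bbaaaaaabba, #)
  read b, top #: go to q, push A# → (q, baaaaaabba, A#)
  read b, top A: go to p, push AA → (p, aaaaaabba, AA#)
  read a, top A: go to q, push Y → (q, aaaaabba, YA#)
  read a, top Y: go to s, push YY → (s, aaaabba, YYA#)
  read a, top Y: go to q, push A → (q, aaabba, AYA#)
  read a, top A: go to s, push ε → (s, aabba, YA#)
  read a, top Y: go to q, push A → (q, abba, AA#)
  read a, top A: go to s, push ε → (s, bba, A#)
  read b, top A: go to p, push ε → (p, ba, #)
  read b, top #: go to q, push A# → (q, a, A#)
  read a, top A: go to s, push ε → (s, ε, #)
  ε-move, top #: go to s, push ε → (s, ε, ε)
All input consumed and the stack is empty.

Accept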